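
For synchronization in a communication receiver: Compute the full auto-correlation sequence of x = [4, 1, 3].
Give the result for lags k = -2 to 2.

r_xx[k] = sum_m x[m]*x[m+k], indexed from 0, for k = -2 to 2:
  r_xx[-2] = x[2]*x[0] = 12
  r_xx[-1] = x[1]*x[0] + x[2]*x[1] = 7
  r_xx[0] = x[0]*x[0] + x[1]*x[1] + x[2]*x[2] = 26
  r_xx[1] = x[0]*x[1] + x[1]*x[2] = 7
  r_xx[2] = x[0]*x[2] = 12
r_xx = [12, 7, 26, 7, 12]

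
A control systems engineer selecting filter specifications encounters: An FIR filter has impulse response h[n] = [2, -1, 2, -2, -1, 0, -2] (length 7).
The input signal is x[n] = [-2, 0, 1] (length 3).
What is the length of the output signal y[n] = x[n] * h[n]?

For linear convolution, the output length is:
len(y) = len(x) + len(h) - 1 = 3 + 7 - 1 = 9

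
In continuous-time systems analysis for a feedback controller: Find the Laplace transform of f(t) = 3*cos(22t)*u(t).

Standard pair: cos(wt)*u(t) <-> s/(s^2+w^2)
With w = 22: L{3*cos(22t)*u(t)} = 3s/(s^2+484)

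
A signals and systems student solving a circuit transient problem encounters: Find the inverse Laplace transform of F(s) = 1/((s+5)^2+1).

Standard pair: w/((s+a)^2+w^2) <-> e^(-at)*sin(wt)*u(t)
With a=5, w=1: f(t) = e^(-5t)*sin(t)*u(t)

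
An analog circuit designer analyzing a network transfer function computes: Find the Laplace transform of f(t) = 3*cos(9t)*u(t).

Standard pair: cos(wt)*u(t) <-> s/(s^2+w^2)
With w = 9: L{3*cos(9t)*u(t)} = 3s/(s^2+81)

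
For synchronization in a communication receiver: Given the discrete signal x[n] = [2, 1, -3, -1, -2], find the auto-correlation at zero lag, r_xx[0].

The auto-correlation at zero lag r_xx[0] equals the signal energy.
r_xx[0] = sum of x[n]^2 = 2^2 + 1^2 + (-3)^2 + (-1)^2 + (-2)^2
= 4 + 1 + 9 + 1 + 4 = 19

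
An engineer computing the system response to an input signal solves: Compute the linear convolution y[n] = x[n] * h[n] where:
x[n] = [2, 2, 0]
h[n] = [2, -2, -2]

y[n] = sum_k x[k]*h[n-k]. Output length = len(x) + len(h) - 1 = 3 + 3 - 1 = 5.
y[0] = 2*2 = 4
y[1] = 2*2 + 2*-2 = 0
y[2] = 0*2 + 2*-2 + 2*-2 = -8
y[3] = 0*-2 + 2*-2 = -4
y[4] = 0*-2 = 0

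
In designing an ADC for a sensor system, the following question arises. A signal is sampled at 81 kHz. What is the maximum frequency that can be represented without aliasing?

The maximum frequency that can be represented without aliasing
is the Nyquist frequency: f_max = f_s / 2 = 81 kHz / 2 = 81/2 kHz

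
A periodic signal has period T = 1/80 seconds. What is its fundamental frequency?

The fundamental frequency is the reciprocal of the period.
f = 1/T = 1/(1/80) = 80 Hz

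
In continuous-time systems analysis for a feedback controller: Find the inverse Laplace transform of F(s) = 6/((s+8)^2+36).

Standard pair: w/((s+a)^2+w^2) <-> e^(-at)*sin(wt)*u(t)
With a=8, w=6: f(t) = e^(-8t)*sin(6t)*u(t)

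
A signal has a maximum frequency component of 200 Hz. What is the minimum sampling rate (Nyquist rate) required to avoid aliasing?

By the Nyquist-Shannon sampling theorem,
the minimum sampling rate (Nyquist rate) must be at least 2 * f_max.
Nyquist rate = 2 * 200 Hz = 400 Hz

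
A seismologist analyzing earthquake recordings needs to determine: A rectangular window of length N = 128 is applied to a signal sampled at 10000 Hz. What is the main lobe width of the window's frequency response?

For a rectangular window of length N,
the main lobe width in frequency is 2*f_s/N.
= 2*10000/128 = 625/4 Hz
This determines the minimum frequency separation for resolving two sinusoids.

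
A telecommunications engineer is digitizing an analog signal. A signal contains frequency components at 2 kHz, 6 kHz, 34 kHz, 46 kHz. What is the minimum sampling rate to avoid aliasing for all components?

The highest frequency component is f_max = 46 kHz.
Nyquist rate = 2 * f_max = 2 * 46 kHz = 92 kHz.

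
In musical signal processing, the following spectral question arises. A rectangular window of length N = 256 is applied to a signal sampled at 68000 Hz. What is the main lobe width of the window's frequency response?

For a rectangular window of length N,
the main lobe width in frequency is 2*f_s/N.
= 2*68000/256 = 2125/4 Hz
This determines the minimum frequency separation for resolving two sinusoids.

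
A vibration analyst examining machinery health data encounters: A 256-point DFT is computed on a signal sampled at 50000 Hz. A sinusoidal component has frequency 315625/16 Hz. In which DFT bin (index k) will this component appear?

DFT frequency resolution = f_s/N = 50000/256 = 3125/16 Hz
Bin index k = f_signal / resolution = 315625/16 / 3125/16 = 101
The signal frequency 315625/16 Hz falls in DFT bin k = 101.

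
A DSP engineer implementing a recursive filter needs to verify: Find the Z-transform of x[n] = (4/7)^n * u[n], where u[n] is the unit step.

The Z-transform of a^n * u[n] is z/(z-a) for |z| > |a|.
Here a = 4/7, so X(z) = z/(z - (4/7)) = 7z/(7z - 4)
ROC: |z| > 4/7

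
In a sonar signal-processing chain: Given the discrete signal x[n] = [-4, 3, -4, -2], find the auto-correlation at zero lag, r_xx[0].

The auto-correlation at zero lag r_xx[0] equals the signal energy.
r_xx[0] = sum of x[n]^2 = (-4)^2 + 3^2 + (-4)^2 + (-2)^2
= 16 + 9 + 16 + 4 = 45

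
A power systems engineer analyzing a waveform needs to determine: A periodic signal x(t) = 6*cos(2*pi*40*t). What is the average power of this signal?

Average power of A*cos(wt) is A^2/2.
P = 6^2 / 2 = 36/2 = 18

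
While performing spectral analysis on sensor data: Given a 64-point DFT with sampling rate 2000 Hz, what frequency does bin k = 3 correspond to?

The frequency of DFT bin k is: f_k = k * f_s / N
f_3 = 3 * 2000 / 64 = 375/4 Hz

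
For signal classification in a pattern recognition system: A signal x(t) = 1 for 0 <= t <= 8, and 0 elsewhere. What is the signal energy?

Energy = integral of |x(t)|^2 dt over the signal duration
= 1^2 * 8 = 1 * 8 = 8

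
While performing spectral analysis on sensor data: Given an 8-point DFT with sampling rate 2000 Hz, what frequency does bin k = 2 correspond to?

The frequency of DFT bin k is: f_k = k * f_s / N
f_2 = 2 * 2000 / 8 = 500 Hz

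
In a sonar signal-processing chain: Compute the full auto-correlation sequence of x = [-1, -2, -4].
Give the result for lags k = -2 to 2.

r_xx[k] = sum_m x[m]*x[m+k], indexed from 0, for k = -2 to 2:
  r_xx[-2] = x[2]*x[0] = 4
  r_xx[-1] = x[1]*x[0] + x[2]*x[1] = 10
  r_xx[0] = x[0]*x[0] + x[1]*x[1] + x[2]*x[2] = 21
  r_xx[1] = x[0]*x[1] + x[1]*x[2] = 10
  r_xx[2] = x[0]*x[2] = 4
r_xx = [4, 10, 21, 10, 4]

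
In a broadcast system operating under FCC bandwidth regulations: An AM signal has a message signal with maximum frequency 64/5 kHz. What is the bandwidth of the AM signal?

In AM (double-sideband), the bandwidth is twice the message frequency.
BW = 2 * f_m = 2 * 64/5 kHz = 128/5 kHz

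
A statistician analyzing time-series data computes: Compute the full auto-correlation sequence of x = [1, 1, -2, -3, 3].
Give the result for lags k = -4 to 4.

r_xx[k] = sum_m x[m]*x[m+k], indexed from 0, for k = -4 to 4:
  r_xx[-4] = x[4]*x[0] = 3
  r_xx[-3] = x[3]*x[0] + x[4]*x[1] = 0
  r_xx[-2] = x[2]*x[0] + x[3]*x[1] + x[4]*x[2] = -11
  r_xx[-1] = x[1]*x[0] + x[2]*x[1] + x[3]*x[2] + x[4]*x[3] = -4
  r_xx[0] = x[0]*x[0] + x[1]*x[1] + x[2]*x[2] + x[3]*x[3] + x[4]*x[4] = 24
  r_xx[1] = x[0]*x[1] + x[1]*x[2] + x[2]*x[3] + x[3]*x[4] = -4
  r_xx[2] = x[0]*x[2] + x[1]*x[3] + x[2]*x[4] = -11
  r_xx[3] = x[0]*x[3] + x[1]*x[4] = 0
  r_xx[4] = x[0]*x[4] = 3
r_xx = [3, 0, -11, -4, 24, -4, -11, 0, 3]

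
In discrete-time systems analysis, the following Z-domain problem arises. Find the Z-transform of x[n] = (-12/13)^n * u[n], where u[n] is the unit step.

The Z-transform of a^n * u[n] is z/(z-a) for |z| > |a|.
Here a = -12/13, so X(z) = z/(z - (-12/13)) = 13z/(13z + 12)
ROC: |z| > 12/13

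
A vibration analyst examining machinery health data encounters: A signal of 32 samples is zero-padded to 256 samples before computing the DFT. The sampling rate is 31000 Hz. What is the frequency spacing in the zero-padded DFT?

Original DFT: N = 32, resolution = f_s/N = 31000/32 = 3875/4 Hz
Zero-padded DFT: N = 256, resolution = f_s/N = 31000/256 = 3875/32 Hz
Zero-padding interpolates the spectrum (finer frequency grid)
but does NOT improve the true spectral resolution (ability to resolve close frequencies).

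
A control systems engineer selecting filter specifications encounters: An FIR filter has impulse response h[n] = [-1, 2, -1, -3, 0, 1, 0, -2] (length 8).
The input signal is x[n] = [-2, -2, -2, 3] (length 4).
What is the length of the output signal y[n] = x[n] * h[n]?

For linear convolution, the output length is:
len(y) = len(x) + len(h) - 1 = 4 + 8 - 1 = 11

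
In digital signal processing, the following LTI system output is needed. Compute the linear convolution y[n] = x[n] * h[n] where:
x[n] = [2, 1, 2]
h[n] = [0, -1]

y[n] = sum_k x[k]*h[n-k]. Output length = len(x) + len(h) - 1 = 3 + 2 - 1 = 4.
y[0] = 2*0 = 0
y[1] = 1*0 + 2*-1 = -2
y[2] = 2*0 + 1*-1 = -1
y[3] = 2*-1 = -2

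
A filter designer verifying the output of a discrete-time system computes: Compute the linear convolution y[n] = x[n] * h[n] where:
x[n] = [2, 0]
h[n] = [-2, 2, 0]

y[n] = sum_k x[k]*h[n-k]. Output length = len(x) + len(h) - 1 = 2 + 3 - 1 = 4.
y[0] = 2*-2 = -4
y[1] = 0*-2 + 2*2 = 4
y[2] = 0*2 + 2*0 = 0
y[3] = 0*0 = 0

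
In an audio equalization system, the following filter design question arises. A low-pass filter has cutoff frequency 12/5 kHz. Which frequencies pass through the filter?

A low-pass filter passes all frequencies below the cutoff frequency 12/5 kHz and attenuates higher frequencies.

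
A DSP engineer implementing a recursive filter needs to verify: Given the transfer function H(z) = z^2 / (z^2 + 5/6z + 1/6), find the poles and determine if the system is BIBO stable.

Poles are roots of the denominator: z^2 + 5/6z + 1/6 = 0.
Quadratic formula: z = [-(5/6) +/- sqrt((5/6)^2 - 4*(1/6))] / 2
Discriminant = 25/36 - 2/3 = 1/36; sqrt = 1/6.
z = (-5/6 +/- 1/6) / 2 => z = -1/3 or z = -1/2.
|p1| = 1/2, |p2| = 1/3.
For BIBO stability, all poles must lie inside the unit circle (|p| < 1).
System is STABLE since both |p| < 1.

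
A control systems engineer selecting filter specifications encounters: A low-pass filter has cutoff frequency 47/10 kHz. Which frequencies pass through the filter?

A low-pass filter passes all frequencies below the cutoff frequency 47/10 kHz and attenuates higher frequencies.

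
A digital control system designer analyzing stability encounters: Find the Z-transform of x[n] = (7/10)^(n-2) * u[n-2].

Time-shifting property: if X(z) = Z{x[n]}, then Z{x[n-d]} = z^(-d) * X(z)
X(z) = z/(z - 7/10) for x[n] = (7/10)^n * u[n]
Z{x[n-2]} = z^(-2) * z/(z - 7/10) = z^(-1)/(z - 7/10)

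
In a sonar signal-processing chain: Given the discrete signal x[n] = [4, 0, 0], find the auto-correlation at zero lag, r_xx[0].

The auto-correlation at zero lag r_xx[0] equals the signal energy.
r_xx[0] = sum of x[n]^2 = 4^2 + 0^2 + 0^2
= 16 + 0 + 0 = 16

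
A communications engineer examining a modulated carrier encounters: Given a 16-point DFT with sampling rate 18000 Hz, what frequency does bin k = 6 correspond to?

The frequency of DFT bin k is: f_k = k * f_s / N
f_6 = 6 * 18000 / 16 = 6750 Hz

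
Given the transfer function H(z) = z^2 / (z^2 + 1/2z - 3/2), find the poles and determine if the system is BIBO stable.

Poles are roots of the denominator: z^2 + 1/2z - 3/2 = 0.
Quadratic formula: z = [-(1/2) +/- sqrt((1/2)^2 - 4*(-3/2))] / 2
Discriminant = 1/4 + 6 = 25/4; sqrt = 5/2.
z = (-1/2 +/- 5/2) / 2 => z = 1 or z = -3/2.
|p1| = 3/2, |p2| = 1.
For BIBO stability, all poles must lie inside the unit circle (|p| < 1).
System is UNSTABLE since at least one |p| >= 1.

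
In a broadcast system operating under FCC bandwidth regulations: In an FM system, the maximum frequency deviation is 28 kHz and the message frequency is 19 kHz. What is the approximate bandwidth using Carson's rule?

Carson's rule: BW = 2*(delta_f + f_m)
= 2*(28 + 19) kHz = 94 kHz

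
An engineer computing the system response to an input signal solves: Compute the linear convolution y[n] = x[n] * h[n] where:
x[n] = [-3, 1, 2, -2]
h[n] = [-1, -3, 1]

y[n] = sum_k x[k]*h[n-k]. Output length = len(x) + len(h) - 1 = 4 + 3 - 1 = 6.
y[0] = -3*-1 = 3
y[1] = 1*-1 + -3*-3 = 8
y[2] = 2*-1 + 1*-3 + -3*1 = -8
y[3] = -2*-1 + 2*-3 + 1*1 = -3
y[4] = -2*-3 + 2*1 = 8
y[5] = -2*1 = -2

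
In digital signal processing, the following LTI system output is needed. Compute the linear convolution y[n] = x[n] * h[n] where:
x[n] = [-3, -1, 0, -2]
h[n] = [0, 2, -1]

y[n] = sum_k x[k]*h[n-k]. Output length = len(x) + len(h) - 1 = 4 + 3 - 1 = 6.
y[0] = -3*0 = 0
y[1] = -1*0 + -3*2 = -6
y[2] = 0*0 + -1*2 + -3*-1 = 1
y[3] = -2*0 + 0*2 + -1*-1 = 1
y[4] = -2*2 + 0*-1 = -4
y[5] = -2*-1 = 2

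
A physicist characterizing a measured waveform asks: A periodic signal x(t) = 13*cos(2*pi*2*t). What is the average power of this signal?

Average power of A*cos(wt) is A^2/2.
P = 13^2 / 2 = 169/2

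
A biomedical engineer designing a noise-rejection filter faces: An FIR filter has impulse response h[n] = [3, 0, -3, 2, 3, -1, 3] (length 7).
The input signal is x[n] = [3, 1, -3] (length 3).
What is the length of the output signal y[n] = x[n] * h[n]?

For linear convolution, the output length is:
len(y) = len(x) + len(h) - 1 = 3 + 7 - 1 = 9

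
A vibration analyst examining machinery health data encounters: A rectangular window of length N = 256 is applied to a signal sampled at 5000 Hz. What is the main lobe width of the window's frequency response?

For a rectangular window of length N,
the main lobe width in frequency is 2*f_s/N.
= 2*5000/256 = 625/16 Hz
This determines the minimum frequency separation for resolving two sinusoids.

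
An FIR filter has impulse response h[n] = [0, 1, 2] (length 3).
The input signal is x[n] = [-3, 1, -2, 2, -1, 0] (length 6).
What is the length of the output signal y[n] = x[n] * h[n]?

For linear convolution, the output length is:
len(y) = len(x) + len(h) - 1 = 6 + 3 - 1 = 8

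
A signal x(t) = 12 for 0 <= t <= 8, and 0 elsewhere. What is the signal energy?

Energy = integral of |x(t)|^2 dt over the signal duration
= 12^2 * 8 = 144 * 8 = 1152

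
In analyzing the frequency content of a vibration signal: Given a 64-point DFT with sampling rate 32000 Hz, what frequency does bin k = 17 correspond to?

The frequency of DFT bin k is: f_k = k * f_s / N
f_17 = 17 * 32000 / 64 = 8500 Hz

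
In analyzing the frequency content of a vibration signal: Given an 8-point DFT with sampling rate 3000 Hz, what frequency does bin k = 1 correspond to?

The frequency of DFT bin k is: f_k = k * f_s / N
f_1 = 1 * 3000 / 8 = 375 Hz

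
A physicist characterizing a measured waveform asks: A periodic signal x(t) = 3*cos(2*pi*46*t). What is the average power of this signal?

Average power of A*cos(wt) is A^2/2.
P = 3^2 / 2 = 9/2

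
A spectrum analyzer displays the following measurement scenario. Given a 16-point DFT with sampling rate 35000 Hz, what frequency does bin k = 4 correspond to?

The frequency of DFT bin k is: f_k = k * f_s / N
f_4 = 4 * 35000 / 16 = 8750 Hz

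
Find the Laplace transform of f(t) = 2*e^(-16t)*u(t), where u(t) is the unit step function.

Standard Laplace transform pair:
e^(-at)*u(t) <-> 1/(s+a)
With a = 16: L{2*e^(-16t)*u(t)} = 2/(s+16), ROC: Re(s) > -16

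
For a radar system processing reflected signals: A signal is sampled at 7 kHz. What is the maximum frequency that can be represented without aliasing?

The maximum frequency that can be represented without aliasing
is the Nyquist frequency: f_max = f_s / 2 = 7 kHz / 2 = 7/2 kHz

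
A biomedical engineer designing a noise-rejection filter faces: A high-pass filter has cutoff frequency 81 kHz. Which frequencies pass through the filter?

A high-pass filter passes all frequencies above the cutoff frequency 81 kHz and attenuates lower frequencies.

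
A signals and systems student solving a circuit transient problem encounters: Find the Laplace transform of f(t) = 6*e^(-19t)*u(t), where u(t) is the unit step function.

Standard Laplace transform pair:
e^(-at)*u(t) <-> 1/(s+a)
With a = 19: L{6*e^(-19t)*u(t)} = 6/(s+19), ROC: Re(s) > -19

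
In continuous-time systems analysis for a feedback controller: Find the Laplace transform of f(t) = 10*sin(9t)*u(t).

Standard pair: sin(wt)*u(t) <-> w/(s^2+w^2)
With w = 9: L{10*sin(9t)*u(t)} = 90/(s^2+81)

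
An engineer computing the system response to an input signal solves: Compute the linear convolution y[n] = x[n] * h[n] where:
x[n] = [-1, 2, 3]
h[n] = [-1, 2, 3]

y[n] = sum_k x[k]*h[n-k]. Output length = len(x) + len(h) - 1 = 3 + 3 - 1 = 5.
y[0] = -1*-1 = 1
y[1] = 2*-1 + -1*2 = -4
y[2] = 3*-1 + 2*2 + -1*3 = -2
y[3] = 3*2 + 2*3 = 12
y[4] = 3*3 = 9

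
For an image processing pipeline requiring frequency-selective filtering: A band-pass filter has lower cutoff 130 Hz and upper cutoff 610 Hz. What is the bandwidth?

Bandwidth = f_high - f_low
= 610 Hz - 130 Hz = 480 Hz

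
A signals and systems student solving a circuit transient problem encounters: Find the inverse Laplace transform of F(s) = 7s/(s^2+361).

Standard pair: s/(s^2+w^2) <-> cos(wt)*u(t)
With k=7, w=19: f(t) = 7*cos(19t)*u(t)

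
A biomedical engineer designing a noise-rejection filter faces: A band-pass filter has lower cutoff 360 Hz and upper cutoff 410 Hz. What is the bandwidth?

Bandwidth = f_high - f_low
= 410 Hz - 360 Hz = 50 Hz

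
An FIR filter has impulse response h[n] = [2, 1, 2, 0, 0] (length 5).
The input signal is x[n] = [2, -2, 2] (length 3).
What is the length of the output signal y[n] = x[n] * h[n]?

For linear convolution, the output length is:
len(y) = len(x) + len(h) - 1 = 3 + 5 - 1 = 7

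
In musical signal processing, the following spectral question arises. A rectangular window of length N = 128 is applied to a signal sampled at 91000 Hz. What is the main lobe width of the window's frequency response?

For a rectangular window of length N,
the main lobe width in frequency is 2*f_s/N.
= 2*91000/128 = 11375/8 Hz
This determines the minimum frequency separation for resolving two sinusoids.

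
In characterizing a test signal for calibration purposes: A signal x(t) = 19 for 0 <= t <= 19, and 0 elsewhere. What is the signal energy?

Energy = integral of |x(t)|^2 dt over the signal duration
= 19^2 * 19 = 361 * 19 = 6859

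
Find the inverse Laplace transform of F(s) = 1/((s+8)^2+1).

Standard pair: w/((s+a)^2+w^2) <-> e^(-at)*sin(wt)*u(t)
With a=8, w=1: f(t) = e^(-8t)*sin(t)*u(t)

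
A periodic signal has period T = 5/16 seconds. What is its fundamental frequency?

The fundamental frequency is the reciprocal of the period.
f = 1/T = 1/(5/16) = 16/5 Hz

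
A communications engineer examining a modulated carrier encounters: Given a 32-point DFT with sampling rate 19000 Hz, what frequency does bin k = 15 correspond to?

The frequency of DFT bin k is: f_k = k * f_s / N
f_15 = 15 * 19000 / 32 = 35625/4 Hz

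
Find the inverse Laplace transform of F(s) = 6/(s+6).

Standard pair: k/(s+a) <-> k*e^(-at)*u(t)
With k=6, a=6: f(t) = 6*e^(-6t)*u(t)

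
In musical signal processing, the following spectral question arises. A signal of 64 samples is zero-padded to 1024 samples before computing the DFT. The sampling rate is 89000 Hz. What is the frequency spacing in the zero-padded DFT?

Original DFT: N = 64, resolution = f_s/N = 89000/64 = 11125/8 Hz
Zero-padded DFT: N = 1024, resolution = f_s/N = 89000/1024 = 11125/128 Hz
Zero-padding interpolates the spectrum (finer frequency grid)
but does NOT improve the true spectral resolution (ability to resolve close frequencies).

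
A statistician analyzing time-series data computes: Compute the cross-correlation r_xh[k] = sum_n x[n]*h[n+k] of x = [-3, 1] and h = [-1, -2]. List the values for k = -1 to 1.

Both sequences indexed from 0 and zero outside their support.
Lags with overlap: k = -1 to 1.
  r_xh[-1] = x[1]*h[0] = -1
  r_xh[0] = x[0]*h[0] + x[1]*h[1] = 1
  r_xh[1] = x[0]*h[1] = 6
r_xh = [-1, 1, 6] (for k = -1, ..., 1)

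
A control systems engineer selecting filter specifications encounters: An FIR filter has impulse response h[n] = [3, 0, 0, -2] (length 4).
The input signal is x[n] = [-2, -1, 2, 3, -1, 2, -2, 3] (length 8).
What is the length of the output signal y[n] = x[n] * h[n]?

For linear convolution, the output length is:
len(y) = len(x) + len(h) - 1 = 8 + 4 - 1 = 11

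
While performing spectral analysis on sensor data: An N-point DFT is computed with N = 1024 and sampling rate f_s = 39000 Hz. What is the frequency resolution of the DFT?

DFT frequency resolution = f_s / N
= 39000 / 1024 = 4875/128 Hz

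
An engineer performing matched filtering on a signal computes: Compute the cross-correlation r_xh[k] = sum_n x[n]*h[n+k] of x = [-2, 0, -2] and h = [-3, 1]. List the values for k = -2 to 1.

Both sequences indexed from 0 and zero outside their support.
Lags with overlap: k = -2 to 1.
  r_xh[-2] = x[2]*h[0] = 6
  r_xh[-1] = x[1]*h[0] + x[2]*h[1] = -2
  r_xh[0] = x[0]*h[0] + x[1]*h[1] = 6
  r_xh[1] = x[0]*h[1] = -2
r_xh = [6, -2, 6, -2] (for k = -2, ..., 1)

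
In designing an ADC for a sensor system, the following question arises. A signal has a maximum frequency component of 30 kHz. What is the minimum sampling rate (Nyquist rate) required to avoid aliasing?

By the Nyquist-Shannon sampling theorem,
the minimum sampling rate (Nyquist rate) must be at least 2 * f_max.
Nyquist rate = 2 * 30 kHz = 60 kHz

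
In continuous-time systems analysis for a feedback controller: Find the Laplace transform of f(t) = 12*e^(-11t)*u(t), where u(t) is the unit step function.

Standard Laplace transform pair:
e^(-at)*u(t) <-> 1/(s+a)
With a = 11: L{12*e^(-11t)*u(t)} = 12/(s+11), ROC: Re(s) > -11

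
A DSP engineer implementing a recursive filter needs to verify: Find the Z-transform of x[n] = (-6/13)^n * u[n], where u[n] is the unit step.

The Z-transform of a^n * u[n] is z/(z-a) for |z| > |a|.
Here a = -6/13, so X(z) = z/(z - (-6/13)) = 13z/(13z + 6)
ROC: |z| > 6/13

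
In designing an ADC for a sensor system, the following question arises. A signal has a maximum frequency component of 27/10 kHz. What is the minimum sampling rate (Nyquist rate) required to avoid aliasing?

By the Nyquist-Shannon sampling theorem,
the minimum sampling rate (Nyquist rate) must be at least 2 * f_max.
Nyquist rate = 2 * 27/10 kHz = 27/5 kHz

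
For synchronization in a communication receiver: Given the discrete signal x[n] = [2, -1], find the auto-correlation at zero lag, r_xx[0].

The auto-correlation at zero lag r_xx[0] equals the signal energy.
r_xx[0] = sum of x[n]^2 = 2^2 + (-1)^2
= 4 + 1 = 5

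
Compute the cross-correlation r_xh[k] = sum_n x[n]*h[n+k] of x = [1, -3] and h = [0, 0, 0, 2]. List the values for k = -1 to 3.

Both sequences indexed from 0 and zero outside their support.
Lags with overlap: k = -1 to 3.
  r_xh[-1] = x[1]*h[0] = 0
  r_xh[0] = x[0]*h[0] + x[1]*h[1] = 0
  r_xh[1] = x[0]*h[1] + x[1]*h[2] = 0
  r_xh[2] = x[0]*h[2] + x[1]*h[3] = -6
  r_xh[3] = x[0]*h[3] = 2
r_xh = [0, 0, 0, -6, 2] (for k = -1, ..., 3)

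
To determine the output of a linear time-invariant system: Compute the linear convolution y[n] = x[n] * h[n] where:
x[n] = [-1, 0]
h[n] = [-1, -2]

y[n] = sum_k x[k]*h[n-k]. Output length = len(x) + len(h) - 1 = 2 + 2 - 1 = 3.
y[0] = -1*-1 = 1
y[1] = 0*-1 + -1*-2 = 2
y[2] = 0*-2 = 0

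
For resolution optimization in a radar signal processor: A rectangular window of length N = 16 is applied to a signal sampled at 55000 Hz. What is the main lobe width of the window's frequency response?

For a rectangular window of length N,
the main lobe width in frequency is 2*f_s/N.
= 2*55000/16 = 6875 Hz
This determines the minimum frequency separation for resolving two sinusoids.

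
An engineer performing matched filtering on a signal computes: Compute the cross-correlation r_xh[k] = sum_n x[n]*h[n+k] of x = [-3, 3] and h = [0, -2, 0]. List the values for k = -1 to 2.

Both sequences indexed from 0 and zero outside their support.
Lags with overlap: k = -1 to 2.
  r_xh[-1] = x[1]*h[0] = 0
  r_xh[0] = x[0]*h[0] + x[1]*h[1] = -6
  r_xh[1] = x[0]*h[1] + x[1]*h[2] = 6
  r_xh[2] = x[0]*h[2] = 0
r_xh = [0, -6, 6, 0] (for k = -1, ..., 2)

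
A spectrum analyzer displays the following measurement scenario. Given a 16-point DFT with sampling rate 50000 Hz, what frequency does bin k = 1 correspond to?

The frequency of DFT bin k is: f_k = k * f_s / N
f_1 = 1 * 50000 / 16 = 3125 Hz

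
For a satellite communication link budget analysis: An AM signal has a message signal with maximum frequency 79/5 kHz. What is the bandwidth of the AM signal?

In AM (double-sideband), the bandwidth is twice the message frequency.
BW = 2 * f_m = 2 * 79/5 kHz = 158/5 kHz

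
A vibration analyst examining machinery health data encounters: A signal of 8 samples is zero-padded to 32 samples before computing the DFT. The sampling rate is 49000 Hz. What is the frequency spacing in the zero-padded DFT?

Original DFT: N = 8, resolution = f_s/N = 49000/8 = 6125 Hz
Zero-padded DFT: N = 32, resolution = f_s/N = 49000/32 = 6125/4 Hz
Zero-padding interpolates the spectrum (finer frequency grid)
but does NOT improve the true spectral resolution (ability to resolve close frequencies).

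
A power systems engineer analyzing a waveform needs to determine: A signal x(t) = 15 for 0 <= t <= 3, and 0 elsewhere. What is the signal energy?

Energy = integral of |x(t)|^2 dt over the signal duration
= 15^2 * 3 = 225 * 3 = 675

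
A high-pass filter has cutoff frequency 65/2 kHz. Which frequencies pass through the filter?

A high-pass filter passes all frequencies above the cutoff frequency 65/2 kHz and attenuates lower frequencies.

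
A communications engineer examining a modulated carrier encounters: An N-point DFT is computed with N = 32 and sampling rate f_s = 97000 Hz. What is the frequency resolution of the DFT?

DFT frequency resolution = f_s / N
= 97000 / 32 = 12125/4 Hz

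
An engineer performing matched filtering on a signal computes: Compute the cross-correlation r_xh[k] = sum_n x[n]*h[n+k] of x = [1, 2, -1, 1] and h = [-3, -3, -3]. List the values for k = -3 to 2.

Both sequences indexed from 0 and zero outside their support.
Lags with overlap: k = -3 to 2.
  r_xh[-3] = x[3]*h[0] = -3
  r_xh[-2] = x[2]*h[0] + x[3]*h[1] = 0
  r_xh[-1] = x[1]*h[0] + x[2]*h[1] + x[3]*h[2] = -6
  r_xh[0] = x[0]*h[0] + x[1]*h[1] + x[2]*h[2] = -6
  r_xh[1] = x[0]*h[1] + x[1]*h[2] = -9
  r_xh[2] = x[0]*h[2] = -3
r_xh = [-3, 0, -6, -6, -9, -3] (for k = -3, ..., 2)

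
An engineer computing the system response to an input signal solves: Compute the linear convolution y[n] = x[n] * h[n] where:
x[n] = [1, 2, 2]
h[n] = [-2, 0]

y[n] = sum_k x[k]*h[n-k]. Output length = len(x) + len(h) - 1 = 3 + 2 - 1 = 4.
y[0] = 1*-2 = -2
y[1] = 2*-2 + 1*0 = -4
y[2] = 2*-2 + 2*0 = -4
y[3] = 2*0 = 0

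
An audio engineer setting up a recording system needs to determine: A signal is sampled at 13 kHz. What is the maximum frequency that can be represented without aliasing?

The maximum frequency that can be represented without aliasing
is the Nyquist frequency: f_max = f_s / 2 = 13 kHz / 2 = 13/2 kHz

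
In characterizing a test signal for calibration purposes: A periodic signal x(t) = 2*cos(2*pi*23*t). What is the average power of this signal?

Average power of A*cos(wt) is A^2/2.
P = 2^2 / 2 = 4/2 = 2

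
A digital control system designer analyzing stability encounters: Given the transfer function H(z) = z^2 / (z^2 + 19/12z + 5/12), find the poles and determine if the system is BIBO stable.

Poles are roots of the denominator: z^2 + 19/12z + 5/12 = 0.
Quadratic formula: z = [-(19/12) +/- sqrt((19/12)^2 - 4*(5/12))] / 2
Discriminant = 361/144 - 5/3 = 121/144; sqrt = 11/12.
z = (-19/12 +/- 11/12) / 2 => z = -1/3 or z = -5/4.
|p1| = 5/4, |p2| = 1/3.
For BIBO stability, all poles must lie inside the unit circle (|p| < 1).
System is UNSTABLE since at least one |p| >= 1.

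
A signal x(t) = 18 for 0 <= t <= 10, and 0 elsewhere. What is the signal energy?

Energy = integral of |x(t)|^2 dt over the signal duration
= 18^2 * 10 = 324 * 10 = 3240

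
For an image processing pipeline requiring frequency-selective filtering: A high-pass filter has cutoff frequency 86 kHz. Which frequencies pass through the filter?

A high-pass filter passes all frequencies above the cutoff frequency 86 kHz and attenuates lower frequencies.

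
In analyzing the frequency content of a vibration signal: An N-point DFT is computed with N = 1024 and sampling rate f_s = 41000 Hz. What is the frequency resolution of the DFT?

DFT frequency resolution = f_s / N
= 41000 / 1024 = 5125/128 Hz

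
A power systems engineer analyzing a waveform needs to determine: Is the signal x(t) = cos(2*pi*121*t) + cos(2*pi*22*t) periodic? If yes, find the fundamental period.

f1 = 121 Hz, f2 = 22 Hz
Period T1 = 1/121, T2 = 1/22
Ratio T1/T2 = 22/121, which is rational.
The signal is periodic with fundamental period T = 1/GCD(121,22) = 1/11 s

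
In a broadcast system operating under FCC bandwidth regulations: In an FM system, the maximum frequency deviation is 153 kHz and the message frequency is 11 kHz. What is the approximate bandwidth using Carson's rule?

Carson's rule: BW = 2*(delta_f + f_m)
= 2*(153 + 11) kHz = 328 kHz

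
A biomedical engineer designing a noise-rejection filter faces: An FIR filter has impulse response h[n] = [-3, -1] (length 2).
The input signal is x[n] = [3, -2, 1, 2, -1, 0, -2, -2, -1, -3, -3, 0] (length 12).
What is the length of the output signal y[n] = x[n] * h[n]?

For linear convolution, the output length is:
len(y) = len(x) + len(h) - 1 = 12 + 2 - 1 = 13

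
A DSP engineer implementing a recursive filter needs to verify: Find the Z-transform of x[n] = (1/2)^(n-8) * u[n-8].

Time-shifting property: if X(z) = Z{x[n]}, then Z{x[n-d]} = z^(-d) * X(z)
X(z) = z/(z - 1/2) for x[n] = (1/2)^n * u[n]
Z{x[n-8]} = z^(-8) * z/(z - 1/2) = z^(-7)/(z - 1/2)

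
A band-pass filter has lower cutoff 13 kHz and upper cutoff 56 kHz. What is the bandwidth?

Bandwidth = f_high - f_low
= 56 kHz - 13 kHz = 43 kHz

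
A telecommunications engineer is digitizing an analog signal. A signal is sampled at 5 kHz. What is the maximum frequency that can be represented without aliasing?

The maximum frequency that can be represented without aliasing
is the Nyquist frequency: f_max = f_s / 2 = 5 kHz / 2 = 5/2 kHz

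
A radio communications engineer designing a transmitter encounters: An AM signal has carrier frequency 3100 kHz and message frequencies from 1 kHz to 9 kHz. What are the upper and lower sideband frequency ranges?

Upper sideband (USB) = fc + [fm_low, fm_high] = 3100 + [1, 9] = [3101, 3109] kHz
Lower sideband (LSB) = fc - [fm_high, fm_low] = 3100 - [9, 1] = [3091, 3099] kHz
Total occupied spectrum: 3091 kHz to 3109 kHz (plus carrier at 3100 kHz)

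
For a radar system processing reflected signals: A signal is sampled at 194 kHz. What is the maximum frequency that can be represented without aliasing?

The maximum frequency that can be represented without aliasing
is the Nyquist frequency: f_max = f_s / 2 = 194 kHz / 2 = 97 kHz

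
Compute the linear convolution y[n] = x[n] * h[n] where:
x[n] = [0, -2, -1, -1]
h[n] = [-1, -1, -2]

y[n] = sum_k x[k]*h[n-k]. Output length = len(x) + len(h) - 1 = 4 + 3 - 1 = 6.
y[0] = 0*-1 = 0
y[1] = -2*-1 + 0*-1 = 2
y[2] = -1*-1 + -2*-1 + 0*-2 = 3
y[3] = -1*-1 + -1*-1 + -2*-2 = 6
y[4] = -1*-1 + -1*-2 = 3
y[5] = -1*-2 = 2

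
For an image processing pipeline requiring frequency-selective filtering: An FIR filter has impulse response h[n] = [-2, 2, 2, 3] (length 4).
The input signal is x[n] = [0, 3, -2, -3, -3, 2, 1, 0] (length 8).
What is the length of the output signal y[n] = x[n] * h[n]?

For linear convolution, the output length is:
len(y) = len(x) + len(h) - 1 = 8 + 4 - 1 = 11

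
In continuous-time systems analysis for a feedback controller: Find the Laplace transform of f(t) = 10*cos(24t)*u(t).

Standard pair: cos(wt)*u(t) <-> s/(s^2+w^2)
With w = 24: L{10*cos(24t)*u(t)} = 10s/(s^2+576)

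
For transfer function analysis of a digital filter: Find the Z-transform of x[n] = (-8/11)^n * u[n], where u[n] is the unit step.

The Z-transform of a^n * u[n] is z/(z-a) for |z| > |a|.
Here a = -8/11, so X(z) = z/(z - (-8/11)) = 11z/(11z + 8)
ROC: |z| > 8/11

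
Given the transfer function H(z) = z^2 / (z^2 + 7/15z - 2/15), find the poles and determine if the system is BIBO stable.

Poles are roots of the denominator: z^2 + 7/15z - 2/15 = 0.
Quadratic formula: z = [-(7/15) +/- sqrt((7/15)^2 - 4*(-2/15))] / 2
Discriminant = 49/225 + 8/15 = 169/225; sqrt = 13/15.
z = (-7/15 +/- 13/15) / 2 => z = 1/5 or z = -2/3.
|p1| = 1/5, |p2| = 2/3.
For BIBO stability, all poles must lie inside the unit circle (|p| < 1).
System is STABLE since both |p| < 1.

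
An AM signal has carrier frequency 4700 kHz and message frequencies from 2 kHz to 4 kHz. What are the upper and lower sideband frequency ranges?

Upper sideband (USB) = fc + [fm_low, fm_high] = 4700 + [2, 4] = [4702, 4704] kHz
Lower sideband (LSB) = fc - [fm_high, fm_low] = 4700 - [4, 2] = [4696, 4698] kHz
Total occupied spectrum: 4696 kHz to 4704 kHz (plus carrier at 4700 kHz)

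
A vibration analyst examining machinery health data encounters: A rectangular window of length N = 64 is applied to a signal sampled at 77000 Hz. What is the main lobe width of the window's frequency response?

For a rectangular window of length N,
the main lobe width in frequency is 2*f_s/N.
= 2*77000/64 = 9625/4 Hz
This determines the minimum frequency separation for resolving two sinusoids.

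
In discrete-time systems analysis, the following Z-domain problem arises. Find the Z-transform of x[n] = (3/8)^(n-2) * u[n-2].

Time-shifting property: if X(z) = Z{x[n]}, then Z{x[n-d]} = z^(-d) * X(z)
X(z) = z/(z - 3/8) for x[n] = (3/8)^n * u[n]
Z{x[n-2]} = z^(-2) * z/(z - 3/8) = z^(-1)/(z - 3/8)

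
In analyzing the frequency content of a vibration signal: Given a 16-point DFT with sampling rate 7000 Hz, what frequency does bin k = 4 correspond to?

The frequency of DFT bin k is: f_k = k * f_s / N
f_4 = 4 * 7000 / 16 = 1750 Hz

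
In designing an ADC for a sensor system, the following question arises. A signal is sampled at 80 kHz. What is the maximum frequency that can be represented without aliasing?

The maximum frequency that can be represented without aliasing
is the Nyquist frequency: f_max = f_s / 2 = 80 kHz / 2 = 40 kHz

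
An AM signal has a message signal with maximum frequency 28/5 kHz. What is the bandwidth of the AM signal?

In AM (double-sideband), the bandwidth is twice the message frequency.
BW = 2 * f_m = 2 * 28/5 kHz = 56/5 kHz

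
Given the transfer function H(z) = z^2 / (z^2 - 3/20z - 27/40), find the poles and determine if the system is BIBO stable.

Poles are roots of the denominator: z^2 - 3/20z - 27/40 = 0.
Quadratic formula: z = [-(-3/20) +/- sqrt((-3/20)^2 - 4*(-27/40))] / 2
Discriminant = 9/400 + 27/10 = 1089/400; sqrt = 33/20.
z = (3/20 +/- 33/20) / 2 => z = 9/10 or z = -3/4.
|p1| = 3/4, |p2| = 9/10.
For BIBO stability, all poles must lie inside the unit circle (|p| < 1).
System is STABLE since both |p| < 1.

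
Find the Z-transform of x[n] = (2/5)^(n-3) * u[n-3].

Time-shifting property: if X(z) = Z{x[n]}, then Z{x[n-d]} = z^(-d) * X(z)
X(z) = z/(z - 2/5) for x[n] = (2/5)^n * u[n]
Z{x[n-3]} = z^(-3) * z/(z - 2/5) = z^(-2)/(z - 2/5)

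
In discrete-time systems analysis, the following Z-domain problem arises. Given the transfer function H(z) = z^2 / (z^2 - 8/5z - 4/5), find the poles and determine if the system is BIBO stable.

Poles are roots of the denominator: z^2 - 8/5z - 4/5 = 0.
Quadratic formula: z = [-(-8/5) +/- sqrt((-8/5)^2 - 4*(-4/5))] / 2
Discriminant = 64/25 + 16/5 = 144/25; sqrt = 12/5.
z = (8/5 +/- 12/5) / 2 => z = 2 or z = -2/5.
|p1| = 2, |p2| = 2/5.
For BIBO stability, all poles must lie inside the unit circle (|p| < 1).
System is UNSTABLE since at least one |p| >= 1.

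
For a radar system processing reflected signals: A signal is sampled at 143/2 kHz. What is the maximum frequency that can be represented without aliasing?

The maximum frequency that can be represented without aliasing
is the Nyquist frequency: f_max = f_s / 2 = 143/2 kHz / 2 = 143/4 kHz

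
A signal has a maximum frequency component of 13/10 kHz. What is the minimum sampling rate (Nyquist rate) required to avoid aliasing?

By the Nyquist-Shannon sampling theorem,
the minimum sampling rate (Nyquist rate) must be at least 2 * f_max.
Nyquist rate = 2 * 13/10 kHz = 13/5 kHz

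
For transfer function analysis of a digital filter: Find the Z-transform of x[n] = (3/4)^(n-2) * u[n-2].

Time-shifting property: if X(z) = Z{x[n]}, then Z{x[n-d]} = z^(-d) * X(z)
X(z) = z/(z - 3/4) for x[n] = (3/4)^n * u[n]
Z{x[n-2]} = z^(-2) * z/(z - 3/4) = z^(-1)/(z - 3/4)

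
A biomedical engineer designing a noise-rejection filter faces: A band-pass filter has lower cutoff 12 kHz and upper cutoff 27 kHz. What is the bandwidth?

Bandwidth = f_high - f_low
= 27 kHz - 12 kHz = 15 kHz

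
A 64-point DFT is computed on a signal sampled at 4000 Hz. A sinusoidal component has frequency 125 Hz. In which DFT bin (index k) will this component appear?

DFT frequency resolution = f_s/N = 4000/64 = 125/2 Hz
Bin index k = f_signal / resolution = 125 / 125/2 = 2
The signal frequency 125 Hz falls in DFT bin k = 2.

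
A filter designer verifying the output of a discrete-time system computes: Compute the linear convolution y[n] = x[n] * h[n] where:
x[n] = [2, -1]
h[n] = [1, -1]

y[n] = sum_k x[k]*h[n-k]. Output length = len(x) + len(h) - 1 = 2 + 2 - 1 = 3.
y[0] = 2*1 = 2
y[1] = -1*1 + 2*-1 = -3
y[2] = -1*-1 = 1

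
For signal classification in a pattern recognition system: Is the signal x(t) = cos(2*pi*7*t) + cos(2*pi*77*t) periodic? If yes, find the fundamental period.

f1 = 7 Hz, f2 = 77 Hz
Period T1 = 1/7, T2 = 1/77
Ratio T1/T2 = 77/7, which is rational.
The signal is periodic with fundamental period T = 1/GCD(7,77) = 1/7 s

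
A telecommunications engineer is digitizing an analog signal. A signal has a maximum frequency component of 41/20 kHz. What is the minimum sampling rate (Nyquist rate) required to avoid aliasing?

By the Nyquist-Shannon sampling theorem,
the minimum sampling rate (Nyquist rate) must be at least 2 * f_max.
Nyquist rate = 2 * 41/20 kHz = 41/10 kHz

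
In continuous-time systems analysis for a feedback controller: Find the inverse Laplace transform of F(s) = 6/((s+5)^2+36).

Standard pair: w/((s+a)^2+w^2) <-> e^(-at)*sin(wt)*u(t)
With a=5, w=6: f(t) = e^(-5t)*sin(6t)*u(t)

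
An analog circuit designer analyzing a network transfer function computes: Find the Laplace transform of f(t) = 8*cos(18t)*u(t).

Standard pair: cos(wt)*u(t) <-> s/(s^2+w^2)
With w = 18: L{8*cos(18t)*u(t)} = 8s/(s^2+324)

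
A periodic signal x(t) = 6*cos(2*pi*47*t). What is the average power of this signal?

Average power of A*cos(wt) is A^2/2.
P = 6^2 / 2 = 36/2 = 18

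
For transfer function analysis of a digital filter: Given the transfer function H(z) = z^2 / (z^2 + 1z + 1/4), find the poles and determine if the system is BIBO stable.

Poles are roots of the denominator: z^2 + 1z + 1/4 = 0.
Quadratic formula: z = [-(1) +/- sqrt((1)^2 - 4*(1/4))] / 2
Discriminant = 1 - 1 = 0; sqrt = 0.
z = (-1 +/- 0) / 2 = -1/2 (repeated root).
|p1| = 1/2, |p2| = 1/2.
For BIBO stability, all poles must lie inside the unit circle (|p| < 1).
System is STABLE since both |p| < 1.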